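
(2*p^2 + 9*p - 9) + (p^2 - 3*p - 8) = 3*p^2 + 6*p - 17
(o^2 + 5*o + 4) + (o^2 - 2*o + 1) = 2*o^2 + 3*o + 5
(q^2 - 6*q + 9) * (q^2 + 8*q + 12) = q^4 + 2*q^3 - 27*q^2 + 108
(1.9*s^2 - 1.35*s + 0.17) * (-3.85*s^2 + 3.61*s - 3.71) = -7.315*s^4 + 12.0565*s^3 - 12.577*s^2 + 5.6222*s - 0.6307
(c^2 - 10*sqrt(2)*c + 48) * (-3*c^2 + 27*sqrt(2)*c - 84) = -3*c^4 + 57*sqrt(2)*c^3 - 768*c^2 + 2136*sqrt(2)*c - 4032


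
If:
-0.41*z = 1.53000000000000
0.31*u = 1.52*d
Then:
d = 0.203947368421053*u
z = -3.73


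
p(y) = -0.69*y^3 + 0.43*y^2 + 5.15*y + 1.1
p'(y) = -2.07*y^2 + 0.86*y + 5.15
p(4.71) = -37.20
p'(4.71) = -36.72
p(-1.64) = -3.15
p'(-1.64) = -1.83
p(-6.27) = 155.79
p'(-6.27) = -81.62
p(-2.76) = 4.67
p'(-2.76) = -12.99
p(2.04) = 7.54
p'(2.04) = -1.71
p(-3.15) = 10.71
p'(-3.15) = -18.10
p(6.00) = -101.56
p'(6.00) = -64.21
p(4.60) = -33.27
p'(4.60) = -34.70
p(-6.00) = 134.72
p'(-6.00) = -74.53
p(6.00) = -101.56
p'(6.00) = -64.21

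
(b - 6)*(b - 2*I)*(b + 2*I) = b^3 - 6*b^2 + 4*b - 24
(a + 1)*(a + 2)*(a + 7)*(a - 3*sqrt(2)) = a^4 - 3*sqrt(2)*a^3 + 10*a^3 - 30*sqrt(2)*a^2 + 23*a^2 - 69*sqrt(2)*a + 14*a - 42*sqrt(2)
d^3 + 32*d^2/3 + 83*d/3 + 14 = (d + 2/3)*(d + 3)*(d + 7)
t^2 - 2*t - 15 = (t - 5)*(t + 3)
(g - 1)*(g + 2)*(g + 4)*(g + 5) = g^4 + 10*g^3 + 27*g^2 + 2*g - 40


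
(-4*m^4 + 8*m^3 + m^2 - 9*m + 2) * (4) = -16*m^4 + 32*m^3 + 4*m^2 - 36*m + 8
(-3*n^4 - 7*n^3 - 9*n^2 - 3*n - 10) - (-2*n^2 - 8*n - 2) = -3*n^4 - 7*n^3 - 7*n^2 + 5*n - 8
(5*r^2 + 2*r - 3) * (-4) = -20*r^2 - 8*r + 12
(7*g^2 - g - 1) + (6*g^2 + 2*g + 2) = 13*g^2 + g + 1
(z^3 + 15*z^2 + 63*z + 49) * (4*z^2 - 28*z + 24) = 4*z^5 + 32*z^4 - 144*z^3 - 1208*z^2 + 140*z + 1176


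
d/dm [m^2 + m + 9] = 2*m + 1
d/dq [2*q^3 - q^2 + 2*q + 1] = 6*q^2 - 2*q + 2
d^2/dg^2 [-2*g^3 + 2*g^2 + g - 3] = 4 - 12*g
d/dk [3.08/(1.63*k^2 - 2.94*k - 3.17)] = (9.0552 - 10.0408*k)/(-1.63*k^2 + 2.94*k + 3.17)^2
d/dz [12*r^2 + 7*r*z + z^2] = 7*r + 2*z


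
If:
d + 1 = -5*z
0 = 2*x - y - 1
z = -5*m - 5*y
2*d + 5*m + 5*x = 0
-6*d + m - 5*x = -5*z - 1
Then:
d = -156/251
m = -130/251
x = 962/1255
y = 669/1255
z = -19/251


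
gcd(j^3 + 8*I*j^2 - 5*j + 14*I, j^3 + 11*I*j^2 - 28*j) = j + 7*I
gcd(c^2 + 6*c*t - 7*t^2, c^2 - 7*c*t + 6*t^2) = -c + t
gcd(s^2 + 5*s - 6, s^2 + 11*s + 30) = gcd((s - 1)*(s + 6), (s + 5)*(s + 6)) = s + 6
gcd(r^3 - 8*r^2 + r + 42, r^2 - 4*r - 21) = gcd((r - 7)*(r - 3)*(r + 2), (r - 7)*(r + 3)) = r - 7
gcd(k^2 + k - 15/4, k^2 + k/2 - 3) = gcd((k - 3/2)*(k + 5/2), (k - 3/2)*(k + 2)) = k - 3/2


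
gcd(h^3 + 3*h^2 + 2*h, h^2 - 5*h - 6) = h + 1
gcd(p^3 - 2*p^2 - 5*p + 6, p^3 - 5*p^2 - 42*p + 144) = p - 3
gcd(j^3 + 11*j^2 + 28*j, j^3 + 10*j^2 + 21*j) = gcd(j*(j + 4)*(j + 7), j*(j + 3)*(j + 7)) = j^2 + 7*j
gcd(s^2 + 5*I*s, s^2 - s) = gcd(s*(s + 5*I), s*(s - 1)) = s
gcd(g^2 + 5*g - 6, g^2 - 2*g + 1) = g - 1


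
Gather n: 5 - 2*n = 5 - 2*n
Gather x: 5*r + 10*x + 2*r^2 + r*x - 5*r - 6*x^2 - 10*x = 2*r^2 + r*x - 6*x^2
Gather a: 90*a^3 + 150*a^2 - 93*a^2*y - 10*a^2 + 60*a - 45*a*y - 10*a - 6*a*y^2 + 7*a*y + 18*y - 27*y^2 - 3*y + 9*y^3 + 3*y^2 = 90*a^3 + a^2*(140 - 93*y) + a*(-6*y^2 - 38*y + 50) + 9*y^3 - 24*y^2 + 15*y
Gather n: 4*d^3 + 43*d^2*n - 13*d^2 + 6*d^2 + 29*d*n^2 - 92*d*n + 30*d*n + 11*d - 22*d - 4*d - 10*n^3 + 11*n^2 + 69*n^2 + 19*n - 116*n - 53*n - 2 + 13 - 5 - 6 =4*d^3 - 7*d^2 - 15*d - 10*n^3 + n^2*(29*d + 80) + n*(43*d^2 - 62*d - 150)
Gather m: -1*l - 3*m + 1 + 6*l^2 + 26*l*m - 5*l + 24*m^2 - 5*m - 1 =6*l^2 - 6*l + 24*m^2 + m*(26*l - 8)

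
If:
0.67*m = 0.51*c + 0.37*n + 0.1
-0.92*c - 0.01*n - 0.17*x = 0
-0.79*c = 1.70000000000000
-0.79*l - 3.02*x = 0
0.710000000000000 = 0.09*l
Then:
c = -2.15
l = 7.89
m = 127.21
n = 233.06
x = -2.06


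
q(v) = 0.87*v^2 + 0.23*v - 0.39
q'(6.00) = 10.67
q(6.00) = 32.31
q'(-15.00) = -25.87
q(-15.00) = 191.91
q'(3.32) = 6.01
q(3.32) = 9.96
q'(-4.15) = -6.99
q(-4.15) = 13.64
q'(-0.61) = -0.83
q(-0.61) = -0.21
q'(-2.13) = -3.48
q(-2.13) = 3.07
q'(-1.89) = -3.06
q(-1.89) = 2.28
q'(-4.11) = -6.92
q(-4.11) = 13.36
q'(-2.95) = -4.90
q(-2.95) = 6.50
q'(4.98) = 8.90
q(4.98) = 22.33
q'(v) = 1.74*v + 0.23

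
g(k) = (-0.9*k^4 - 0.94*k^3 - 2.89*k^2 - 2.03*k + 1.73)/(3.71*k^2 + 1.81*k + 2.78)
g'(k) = (-7.42*k - 1.81)*(-0.9*k^4 - 0.94*k^3 - 2.89*k^2 - 2.03*k + 1.73)/(3.71*k^2 + 1.81*k + 2.78)^2 + (-3.6*k^3 - 2.82*k^2 - 5.78*k - 2.03)/(3.71*k^2 + 1.81*k + 2.78) = (-6.678*k^5 - 8.3744*k^4 - 13.4108*k^3 - 5.5392*k^2 - 28.905*k - 8.7747)/(13.7641*k^4 + 13.4302*k^3 + 23.9037*k^2 + 10.0636*k + 7.7284)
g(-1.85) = -0.74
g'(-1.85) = 1.07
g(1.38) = -1.00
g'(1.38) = -1.04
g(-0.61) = 0.65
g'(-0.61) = 0.99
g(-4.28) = -4.30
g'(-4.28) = 1.98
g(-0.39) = 0.80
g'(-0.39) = 0.33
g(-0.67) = 0.59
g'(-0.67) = 1.09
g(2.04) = -1.73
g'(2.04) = -1.22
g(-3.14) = -2.34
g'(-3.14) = 1.47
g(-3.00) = -2.14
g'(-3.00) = 1.41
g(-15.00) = -53.07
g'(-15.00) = 7.14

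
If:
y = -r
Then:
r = -y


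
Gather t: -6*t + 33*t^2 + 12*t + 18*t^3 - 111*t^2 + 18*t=18*t^3 - 78*t^2 + 24*t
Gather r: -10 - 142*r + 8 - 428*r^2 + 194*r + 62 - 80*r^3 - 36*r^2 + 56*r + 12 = -80*r^3 - 464*r^2 + 108*r + 72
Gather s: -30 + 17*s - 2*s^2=-2*s^2 + 17*s - 30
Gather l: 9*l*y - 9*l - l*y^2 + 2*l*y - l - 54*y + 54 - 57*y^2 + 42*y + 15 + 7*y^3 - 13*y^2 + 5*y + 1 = l*(-y^2 + 11*y - 10) + 7*y^3 - 70*y^2 - 7*y + 70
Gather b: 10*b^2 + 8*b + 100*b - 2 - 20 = 10*b^2 + 108*b - 22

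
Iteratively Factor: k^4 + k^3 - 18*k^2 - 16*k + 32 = (k + 2)*(k^3 - k^2 - 16*k + 16) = (k - 1)*(k + 2)*(k^2 - 16) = (k - 4)*(k - 1)*(k + 2)*(k + 4)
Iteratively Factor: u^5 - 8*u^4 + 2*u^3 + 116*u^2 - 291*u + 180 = (u - 5)*(u^4 - 3*u^3 - 13*u^2 + 51*u - 36) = (u - 5)*(u - 3)*(u^3 - 13*u + 12) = (u - 5)*(u - 3)*(u - 1)*(u^2 + u - 12) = (u - 5)*(u - 3)^2*(u - 1)*(u + 4)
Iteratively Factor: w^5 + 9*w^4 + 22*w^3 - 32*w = (w + 4)*(w^4 + 5*w^3 + 2*w^2 - 8*w) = w*(w + 4)*(w^3 + 5*w^2 + 2*w - 8) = w*(w + 4)^2*(w^2 + w - 2) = w*(w - 1)*(w + 4)^2*(w + 2)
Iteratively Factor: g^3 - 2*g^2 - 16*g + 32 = (g - 4)*(g^2 + 2*g - 8) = (g - 4)*(g - 2)*(g + 4)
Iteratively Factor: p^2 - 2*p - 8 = (p - 4)*(p + 2)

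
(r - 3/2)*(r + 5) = r^2 + 7*r/2 - 15/2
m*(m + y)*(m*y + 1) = m^3*y + m^2*y^2 + m^2 + m*y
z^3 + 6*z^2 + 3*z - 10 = (z - 1)*(z + 2)*(z + 5)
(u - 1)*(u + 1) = u^2 - 1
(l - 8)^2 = l^2 - 16*l + 64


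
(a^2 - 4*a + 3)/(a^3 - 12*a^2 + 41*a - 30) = (a - 3)/(a^2 - 11*a + 30)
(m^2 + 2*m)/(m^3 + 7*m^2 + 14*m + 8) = m/(m^2 + 5*m + 4)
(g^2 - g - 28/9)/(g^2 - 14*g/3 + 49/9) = (3*g + 4)/(3*g - 7)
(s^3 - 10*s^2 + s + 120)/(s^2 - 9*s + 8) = (s^2 - 2*s - 15)/(s - 1)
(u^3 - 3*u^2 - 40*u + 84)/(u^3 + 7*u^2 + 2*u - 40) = (u^2 - u - 42)/(u^2 + 9*u + 20)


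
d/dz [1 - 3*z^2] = -6*z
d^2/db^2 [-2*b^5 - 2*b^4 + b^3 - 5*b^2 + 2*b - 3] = -40*b^3 - 24*b^2 + 6*b - 10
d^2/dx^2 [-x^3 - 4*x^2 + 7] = -6*x - 8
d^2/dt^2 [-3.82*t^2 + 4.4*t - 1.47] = -7.64000000000000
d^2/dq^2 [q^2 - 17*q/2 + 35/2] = 2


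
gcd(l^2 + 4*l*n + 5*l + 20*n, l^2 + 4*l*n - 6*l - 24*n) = l + 4*n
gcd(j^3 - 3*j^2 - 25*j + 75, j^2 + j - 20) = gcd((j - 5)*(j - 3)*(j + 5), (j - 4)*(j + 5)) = j + 5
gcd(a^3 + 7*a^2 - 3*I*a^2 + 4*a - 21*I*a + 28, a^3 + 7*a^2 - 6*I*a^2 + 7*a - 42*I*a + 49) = a^2 + a*(7 + I) + 7*I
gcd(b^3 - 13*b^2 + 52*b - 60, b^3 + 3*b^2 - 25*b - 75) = b - 5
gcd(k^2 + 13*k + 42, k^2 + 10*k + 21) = k + 7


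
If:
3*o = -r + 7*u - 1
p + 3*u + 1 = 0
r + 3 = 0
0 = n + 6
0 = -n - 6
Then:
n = -6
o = 7*u/3 + 2/3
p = -3*u - 1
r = -3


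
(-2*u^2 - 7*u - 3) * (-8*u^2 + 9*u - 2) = 16*u^4 + 38*u^3 - 35*u^2 - 13*u + 6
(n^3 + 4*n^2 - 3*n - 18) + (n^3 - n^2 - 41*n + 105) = 2*n^3 + 3*n^2 - 44*n + 87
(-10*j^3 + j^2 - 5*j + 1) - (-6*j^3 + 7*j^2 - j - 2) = -4*j^3 - 6*j^2 - 4*j + 3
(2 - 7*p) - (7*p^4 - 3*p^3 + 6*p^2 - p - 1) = -7*p^4 + 3*p^3 - 6*p^2 - 6*p + 3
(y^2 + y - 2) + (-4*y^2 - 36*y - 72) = -3*y^2 - 35*y - 74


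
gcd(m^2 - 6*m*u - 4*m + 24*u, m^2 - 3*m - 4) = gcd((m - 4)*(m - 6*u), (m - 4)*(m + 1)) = m - 4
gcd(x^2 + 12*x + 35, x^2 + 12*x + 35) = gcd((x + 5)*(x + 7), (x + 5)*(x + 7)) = x^2 + 12*x + 35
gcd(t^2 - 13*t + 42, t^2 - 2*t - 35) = t - 7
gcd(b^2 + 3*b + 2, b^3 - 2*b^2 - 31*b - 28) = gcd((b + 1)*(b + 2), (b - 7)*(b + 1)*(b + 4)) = b + 1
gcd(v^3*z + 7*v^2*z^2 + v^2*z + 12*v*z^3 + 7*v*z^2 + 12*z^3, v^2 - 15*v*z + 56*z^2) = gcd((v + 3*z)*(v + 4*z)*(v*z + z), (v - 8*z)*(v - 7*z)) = 1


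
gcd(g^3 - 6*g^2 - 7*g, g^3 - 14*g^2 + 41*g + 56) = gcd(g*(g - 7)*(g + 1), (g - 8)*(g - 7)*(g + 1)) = g^2 - 6*g - 7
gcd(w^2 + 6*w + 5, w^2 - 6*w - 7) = w + 1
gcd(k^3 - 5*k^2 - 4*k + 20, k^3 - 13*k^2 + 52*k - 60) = k^2 - 7*k + 10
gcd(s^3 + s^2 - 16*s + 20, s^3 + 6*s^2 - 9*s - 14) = s - 2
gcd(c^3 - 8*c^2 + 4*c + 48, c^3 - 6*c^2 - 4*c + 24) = c^2 - 4*c - 12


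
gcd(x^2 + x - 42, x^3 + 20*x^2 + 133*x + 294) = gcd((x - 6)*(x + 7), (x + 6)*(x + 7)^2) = x + 7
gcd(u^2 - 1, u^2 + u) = u + 1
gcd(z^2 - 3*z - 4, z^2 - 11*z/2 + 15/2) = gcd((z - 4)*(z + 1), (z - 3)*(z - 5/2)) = 1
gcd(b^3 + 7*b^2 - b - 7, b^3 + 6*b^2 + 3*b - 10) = b - 1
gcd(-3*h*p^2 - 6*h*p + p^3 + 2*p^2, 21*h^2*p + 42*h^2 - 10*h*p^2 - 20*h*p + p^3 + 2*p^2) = -3*h*p - 6*h + p^2 + 2*p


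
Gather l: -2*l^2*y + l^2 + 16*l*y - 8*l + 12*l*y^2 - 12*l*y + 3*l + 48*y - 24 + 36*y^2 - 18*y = l^2*(1 - 2*y) + l*(12*y^2 + 4*y - 5) + 36*y^2 + 30*y - 24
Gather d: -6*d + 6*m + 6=-6*d + 6*m + 6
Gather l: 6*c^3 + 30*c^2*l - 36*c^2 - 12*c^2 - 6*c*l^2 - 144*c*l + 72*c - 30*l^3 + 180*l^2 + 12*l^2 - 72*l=6*c^3 - 48*c^2 + 72*c - 30*l^3 + l^2*(192 - 6*c) + l*(30*c^2 - 144*c - 72)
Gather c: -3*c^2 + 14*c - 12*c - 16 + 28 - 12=-3*c^2 + 2*c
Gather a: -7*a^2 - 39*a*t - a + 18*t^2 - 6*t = -7*a^2 + a*(-39*t - 1) + 18*t^2 - 6*t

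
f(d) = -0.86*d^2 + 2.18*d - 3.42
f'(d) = 2.18 - 1.72*d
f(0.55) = -2.48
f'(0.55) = 1.23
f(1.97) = -2.46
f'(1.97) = -1.21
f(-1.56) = -8.91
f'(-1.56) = 4.86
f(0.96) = -2.12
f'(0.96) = 0.53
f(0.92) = -2.14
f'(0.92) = 0.60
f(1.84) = -2.32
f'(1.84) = -0.98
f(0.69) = -2.33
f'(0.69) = 0.99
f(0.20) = -3.02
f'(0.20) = 1.84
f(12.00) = -101.10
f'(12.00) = -18.46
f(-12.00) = -153.42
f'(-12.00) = 22.82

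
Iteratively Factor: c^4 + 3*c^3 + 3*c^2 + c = (c + 1)*(c^3 + 2*c^2 + c) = (c + 1)^2*(c^2 + c) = (c + 1)^3*(c)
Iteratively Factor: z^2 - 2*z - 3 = (z + 1)*(z - 3)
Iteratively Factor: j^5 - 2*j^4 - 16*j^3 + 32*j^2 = (j)*(j^4 - 2*j^3 - 16*j^2 + 32*j) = j*(j - 2)*(j^3 - 16*j) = j*(j - 4)*(j - 2)*(j^2 + 4*j) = j^2*(j - 4)*(j - 2)*(j + 4)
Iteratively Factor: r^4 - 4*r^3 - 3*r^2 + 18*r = (r - 3)*(r^3 - r^2 - 6*r) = (r - 3)*(r + 2)*(r^2 - 3*r) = (r - 3)^2*(r + 2)*(r)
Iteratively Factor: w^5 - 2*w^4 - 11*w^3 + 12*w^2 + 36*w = (w + 2)*(w^4 - 4*w^3 - 3*w^2 + 18*w) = (w - 3)*(w + 2)*(w^3 - w^2 - 6*w) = (w - 3)*(w + 2)^2*(w^2 - 3*w) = w*(w - 3)*(w + 2)^2*(w - 3)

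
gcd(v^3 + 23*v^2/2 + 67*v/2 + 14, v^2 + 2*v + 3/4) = v + 1/2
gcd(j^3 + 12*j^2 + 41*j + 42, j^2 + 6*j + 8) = j + 2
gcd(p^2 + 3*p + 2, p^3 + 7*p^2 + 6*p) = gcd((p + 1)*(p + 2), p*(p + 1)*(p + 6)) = p + 1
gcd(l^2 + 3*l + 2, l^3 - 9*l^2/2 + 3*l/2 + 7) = l + 1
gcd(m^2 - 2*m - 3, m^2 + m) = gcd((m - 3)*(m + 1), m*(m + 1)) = m + 1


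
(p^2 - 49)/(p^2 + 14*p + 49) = (p - 7)/(p + 7)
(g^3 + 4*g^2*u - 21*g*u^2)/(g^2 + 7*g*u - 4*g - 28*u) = g*(g - 3*u)/(g - 4)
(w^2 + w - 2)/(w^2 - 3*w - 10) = (w - 1)/(w - 5)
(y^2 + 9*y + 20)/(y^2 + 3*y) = (y^2 + 9*y + 20)/(y*(y + 3))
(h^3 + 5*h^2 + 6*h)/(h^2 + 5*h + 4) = h*(h^2 + 5*h + 6)/(h^2 + 5*h + 4)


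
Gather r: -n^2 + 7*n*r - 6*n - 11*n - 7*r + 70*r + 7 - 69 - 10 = -n^2 - 17*n + r*(7*n + 63) - 72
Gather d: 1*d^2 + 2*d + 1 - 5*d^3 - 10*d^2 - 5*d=-5*d^3 - 9*d^2 - 3*d + 1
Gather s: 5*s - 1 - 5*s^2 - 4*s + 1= -5*s^2 + s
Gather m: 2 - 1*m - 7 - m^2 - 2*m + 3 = -m^2 - 3*m - 2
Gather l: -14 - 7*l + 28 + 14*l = 7*l + 14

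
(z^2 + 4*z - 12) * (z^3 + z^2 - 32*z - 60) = z^5 + 5*z^4 - 40*z^3 - 200*z^2 + 144*z + 720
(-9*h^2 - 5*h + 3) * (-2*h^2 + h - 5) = 18*h^4 + h^3 + 34*h^2 + 28*h - 15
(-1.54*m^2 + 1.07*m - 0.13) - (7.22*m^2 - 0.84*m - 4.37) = -8.76*m^2 + 1.91*m + 4.24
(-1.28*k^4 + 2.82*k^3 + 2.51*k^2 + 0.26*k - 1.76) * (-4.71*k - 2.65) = 6.0288*k^5 - 9.8902*k^4 - 19.2951*k^3 - 7.8761*k^2 + 7.6006*k + 4.664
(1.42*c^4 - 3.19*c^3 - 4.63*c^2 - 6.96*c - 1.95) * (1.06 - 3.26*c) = -4.6292*c^5 + 11.9046*c^4 + 11.7124*c^3 + 17.7818*c^2 - 1.0206*c - 2.067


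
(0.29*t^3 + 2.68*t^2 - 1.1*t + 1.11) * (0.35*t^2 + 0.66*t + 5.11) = 0.1015*t^5 + 1.1294*t^4 + 2.8657*t^3 + 13.3573*t^2 - 4.8884*t + 5.6721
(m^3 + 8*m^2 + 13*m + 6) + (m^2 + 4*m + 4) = m^3 + 9*m^2 + 17*m + 10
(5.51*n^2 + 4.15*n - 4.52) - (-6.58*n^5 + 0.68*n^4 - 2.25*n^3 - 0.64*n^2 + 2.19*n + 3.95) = 6.58*n^5 - 0.68*n^4 + 2.25*n^3 + 6.15*n^2 + 1.96*n - 8.47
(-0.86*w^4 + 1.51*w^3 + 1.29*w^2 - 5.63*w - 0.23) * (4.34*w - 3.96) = -3.7324*w^5 + 9.959*w^4 - 0.380999999999999*w^3 - 29.5426*w^2 + 21.2966*w + 0.9108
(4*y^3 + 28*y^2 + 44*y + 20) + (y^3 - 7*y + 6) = 5*y^3 + 28*y^2 + 37*y + 26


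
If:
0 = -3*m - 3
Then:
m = -1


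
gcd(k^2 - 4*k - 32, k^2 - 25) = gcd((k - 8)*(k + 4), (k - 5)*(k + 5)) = 1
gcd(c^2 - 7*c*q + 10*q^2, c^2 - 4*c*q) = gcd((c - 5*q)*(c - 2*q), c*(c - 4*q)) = 1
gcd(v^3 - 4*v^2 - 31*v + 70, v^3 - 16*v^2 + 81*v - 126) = v - 7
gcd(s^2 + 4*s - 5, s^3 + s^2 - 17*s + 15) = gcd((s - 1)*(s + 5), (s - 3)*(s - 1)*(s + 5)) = s^2 + 4*s - 5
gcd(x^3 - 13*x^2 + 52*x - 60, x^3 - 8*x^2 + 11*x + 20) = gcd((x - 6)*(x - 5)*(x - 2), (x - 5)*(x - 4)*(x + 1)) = x - 5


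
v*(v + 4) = v^2 + 4*v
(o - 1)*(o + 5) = o^2 + 4*o - 5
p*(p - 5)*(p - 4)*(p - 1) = p^4 - 10*p^3 + 29*p^2 - 20*p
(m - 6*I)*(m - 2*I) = m^2 - 8*I*m - 12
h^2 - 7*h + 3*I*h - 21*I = (h - 7)*(h + 3*I)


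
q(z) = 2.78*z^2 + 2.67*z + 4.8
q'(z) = 5.56*z + 2.67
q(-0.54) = 4.17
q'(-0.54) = -0.33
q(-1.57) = 7.46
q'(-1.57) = -6.06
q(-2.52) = 15.73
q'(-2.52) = -11.34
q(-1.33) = 6.17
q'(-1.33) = -4.72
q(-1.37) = 6.36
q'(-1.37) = -4.95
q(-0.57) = 4.18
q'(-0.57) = -0.50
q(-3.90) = 36.67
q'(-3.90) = -19.01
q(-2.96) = 21.25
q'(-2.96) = -13.79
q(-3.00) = 21.81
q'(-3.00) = -14.01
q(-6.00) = 88.86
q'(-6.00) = -30.69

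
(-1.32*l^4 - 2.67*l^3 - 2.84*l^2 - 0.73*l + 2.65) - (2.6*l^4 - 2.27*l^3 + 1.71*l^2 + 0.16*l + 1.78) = -3.92*l^4 - 0.4*l^3 - 4.55*l^2 - 0.89*l + 0.87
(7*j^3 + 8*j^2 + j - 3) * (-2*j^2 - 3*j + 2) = -14*j^5 - 37*j^4 - 12*j^3 + 19*j^2 + 11*j - 6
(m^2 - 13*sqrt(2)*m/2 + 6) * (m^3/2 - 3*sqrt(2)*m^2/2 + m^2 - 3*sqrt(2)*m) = m^5/2 - 19*sqrt(2)*m^4/4 + m^4 - 19*sqrt(2)*m^3/2 + 45*m^3/2 - 9*sqrt(2)*m^2 + 45*m^2 - 18*sqrt(2)*m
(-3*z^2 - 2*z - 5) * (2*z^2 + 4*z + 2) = -6*z^4 - 16*z^3 - 24*z^2 - 24*z - 10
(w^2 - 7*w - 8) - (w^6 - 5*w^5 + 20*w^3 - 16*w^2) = -w^6 + 5*w^5 - 20*w^3 + 17*w^2 - 7*w - 8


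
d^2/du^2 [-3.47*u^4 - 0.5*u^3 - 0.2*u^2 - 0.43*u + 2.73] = -41.64*u^2 - 3.0*u - 0.4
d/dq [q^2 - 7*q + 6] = 2*q - 7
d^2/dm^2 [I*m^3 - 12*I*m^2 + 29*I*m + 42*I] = 6*I*(m - 4)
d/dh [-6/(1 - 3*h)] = -18/(3*h - 1)^2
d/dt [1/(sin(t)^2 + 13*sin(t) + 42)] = -(2*sin(t) + 13)*cos(t)/(sin(t)^2 + 13*sin(t) + 42)^2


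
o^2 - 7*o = o*(o - 7)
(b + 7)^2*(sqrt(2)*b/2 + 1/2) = sqrt(2)*b^3/2 + b^2/2 + 7*sqrt(2)*b^2 + 7*b + 49*sqrt(2)*b/2 + 49/2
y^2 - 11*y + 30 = (y - 6)*(y - 5)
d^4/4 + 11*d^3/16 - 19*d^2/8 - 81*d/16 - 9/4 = (d/4 + 1)*(d - 3)*(d + 3/4)*(d + 1)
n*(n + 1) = n^2 + n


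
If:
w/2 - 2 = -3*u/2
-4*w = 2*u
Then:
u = 8/5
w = -4/5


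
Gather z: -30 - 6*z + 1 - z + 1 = -7*z - 28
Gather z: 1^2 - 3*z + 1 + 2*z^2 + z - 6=2*z^2 - 2*z - 4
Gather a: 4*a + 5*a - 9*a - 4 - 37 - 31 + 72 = 0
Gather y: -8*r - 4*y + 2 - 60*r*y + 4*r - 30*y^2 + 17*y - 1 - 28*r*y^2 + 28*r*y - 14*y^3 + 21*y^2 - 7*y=-4*r - 14*y^3 + y^2*(-28*r - 9) + y*(6 - 32*r) + 1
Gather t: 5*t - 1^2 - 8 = 5*t - 9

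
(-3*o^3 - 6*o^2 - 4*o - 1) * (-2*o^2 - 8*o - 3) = 6*o^5 + 36*o^4 + 65*o^3 + 52*o^2 + 20*o + 3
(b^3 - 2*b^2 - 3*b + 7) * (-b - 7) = -b^4 - 5*b^3 + 17*b^2 + 14*b - 49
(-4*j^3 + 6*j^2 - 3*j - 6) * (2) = -8*j^3 + 12*j^2 - 6*j - 12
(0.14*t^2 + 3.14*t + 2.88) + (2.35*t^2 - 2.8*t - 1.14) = 2.49*t^2 + 0.34*t + 1.74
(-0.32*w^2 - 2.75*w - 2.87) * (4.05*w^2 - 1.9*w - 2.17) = -1.296*w^4 - 10.5295*w^3 - 5.7041*w^2 + 11.4205*w + 6.2279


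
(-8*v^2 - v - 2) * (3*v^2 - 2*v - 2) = -24*v^4 + 13*v^3 + 12*v^2 + 6*v + 4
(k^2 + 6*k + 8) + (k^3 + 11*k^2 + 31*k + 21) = k^3 + 12*k^2 + 37*k + 29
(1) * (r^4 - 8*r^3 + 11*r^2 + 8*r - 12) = r^4 - 8*r^3 + 11*r^2 + 8*r - 12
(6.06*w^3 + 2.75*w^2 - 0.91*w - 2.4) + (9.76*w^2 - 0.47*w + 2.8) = 6.06*w^3 + 12.51*w^2 - 1.38*w + 0.4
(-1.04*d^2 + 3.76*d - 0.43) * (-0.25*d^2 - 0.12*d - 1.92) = 0.26*d^4 - 0.8152*d^3 + 1.6531*d^2 - 7.1676*d + 0.8256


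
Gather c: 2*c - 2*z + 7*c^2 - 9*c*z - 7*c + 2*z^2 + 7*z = 7*c^2 + c*(-9*z - 5) + 2*z^2 + 5*z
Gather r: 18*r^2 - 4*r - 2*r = 18*r^2 - 6*r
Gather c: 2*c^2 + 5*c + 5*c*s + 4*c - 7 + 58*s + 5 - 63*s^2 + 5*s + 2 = 2*c^2 + c*(5*s + 9) - 63*s^2 + 63*s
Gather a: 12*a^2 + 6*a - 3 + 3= 12*a^2 + 6*a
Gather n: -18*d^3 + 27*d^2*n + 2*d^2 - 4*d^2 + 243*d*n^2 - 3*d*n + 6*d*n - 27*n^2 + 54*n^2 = -18*d^3 - 2*d^2 + n^2*(243*d + 27) + n*(27*d^2 + 3*d)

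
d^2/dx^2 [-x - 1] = 0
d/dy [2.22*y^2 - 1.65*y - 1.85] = 4.44*y - 1.65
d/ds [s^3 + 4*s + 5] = 3*s^2 + 4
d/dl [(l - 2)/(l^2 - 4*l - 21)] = (l^2 - 4*l - 2*(l - 2)^2 - 21)/(-l^2 + 4*l + 21)^2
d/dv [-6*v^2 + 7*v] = 7 - 12*v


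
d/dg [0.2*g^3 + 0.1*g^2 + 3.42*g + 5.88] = 0.6*g^2 + 0.2*g + 3.42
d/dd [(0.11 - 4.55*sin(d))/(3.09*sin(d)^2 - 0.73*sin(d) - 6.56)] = (14.0595*sin(d)^2 - 0.6798*sin(d) + 29.9283)*cos(d)/(9.5481*sin(d)^4 - 4.5114*sin(d)^3 - 40.0079*sin(d)^2 + 9.5776*sin(d) + 43.0336)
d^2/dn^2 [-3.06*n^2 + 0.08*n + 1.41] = -6.12000000000000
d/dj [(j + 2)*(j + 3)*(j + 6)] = 3*j^2 + 22*j + 36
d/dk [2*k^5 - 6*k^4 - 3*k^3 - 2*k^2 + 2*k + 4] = 10*k^4 - 24*k^3 - 9*k^2 - 4*k + 2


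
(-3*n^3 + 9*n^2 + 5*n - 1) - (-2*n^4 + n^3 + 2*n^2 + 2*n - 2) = 2*n^4 - 4*n^3 + 7*n^2 + 3*n + 1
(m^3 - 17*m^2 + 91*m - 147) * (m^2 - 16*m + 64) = m^5 - 33*m^4 + 427*m^3 - 2691*m^2 + 8176*m - 9408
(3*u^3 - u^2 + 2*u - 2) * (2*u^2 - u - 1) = 6*u^5 - 5*u^4 + 2*u^3 - 5*u^2 + 2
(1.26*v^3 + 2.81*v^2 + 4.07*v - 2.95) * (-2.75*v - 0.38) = -3.465*v^4 - 8.2063*v^3 - 12.2603*v^2 + 6.5659*v + 1.121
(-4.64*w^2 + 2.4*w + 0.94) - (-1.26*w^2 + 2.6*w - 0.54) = -3.38*w^2 - 0.2*w + 1.48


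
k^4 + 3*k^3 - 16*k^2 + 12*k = k*(k - 2)*(k - 1)*(k + 6)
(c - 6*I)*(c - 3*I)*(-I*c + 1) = -I*c^3 - 8*c^2 + 9*I*c - 18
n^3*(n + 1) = n^4 + n^3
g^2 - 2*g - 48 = (g - 8)*(g + 6)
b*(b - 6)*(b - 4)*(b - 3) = b^4 - 13*b^3 + 54*b^2 - 72*b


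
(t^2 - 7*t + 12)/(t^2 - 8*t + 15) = (t - 4)/(t - 5)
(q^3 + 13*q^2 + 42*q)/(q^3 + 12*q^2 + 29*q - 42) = q/(q - 1)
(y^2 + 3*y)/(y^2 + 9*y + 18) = y/(y + 6)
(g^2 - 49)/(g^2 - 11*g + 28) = (g + 7)/(g - 4)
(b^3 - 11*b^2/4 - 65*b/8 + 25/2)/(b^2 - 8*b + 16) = (8*b^2 + 10*b - 25)/(8*(b - 4))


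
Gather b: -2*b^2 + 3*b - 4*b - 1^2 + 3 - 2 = -2*b^2 - b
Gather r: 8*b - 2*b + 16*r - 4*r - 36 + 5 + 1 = 6*b + 12*r - 30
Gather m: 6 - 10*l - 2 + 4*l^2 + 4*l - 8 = 4*l^2 - 6*l - 4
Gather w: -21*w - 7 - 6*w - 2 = -27*w - 9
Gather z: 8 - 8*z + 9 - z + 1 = 18 - 9*z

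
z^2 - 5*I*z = z*(z - 5*I)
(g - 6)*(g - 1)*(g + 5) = g^3 - 2*g^2 - 29*g + 30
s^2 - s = s*(s - 1)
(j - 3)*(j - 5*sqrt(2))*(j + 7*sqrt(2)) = j^3 - 3*j^2 + 2*sqrt(2)*j^2 - 70*j - 6*sqrt(2)*j + 210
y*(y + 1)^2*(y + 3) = y^4 + 5*y^3 + 7*y^2 + 3*y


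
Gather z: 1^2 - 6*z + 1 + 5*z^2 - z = 5*z^2 - 7*z + 2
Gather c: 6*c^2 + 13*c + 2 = 6*c^2 + 13*c + 2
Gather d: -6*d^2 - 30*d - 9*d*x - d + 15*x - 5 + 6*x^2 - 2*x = -6*d^2 + d*(-9*x - 31) + 6*x^2 + 13*x - 5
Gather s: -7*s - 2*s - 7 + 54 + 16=63 - 9*s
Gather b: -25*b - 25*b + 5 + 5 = 10 - 50*b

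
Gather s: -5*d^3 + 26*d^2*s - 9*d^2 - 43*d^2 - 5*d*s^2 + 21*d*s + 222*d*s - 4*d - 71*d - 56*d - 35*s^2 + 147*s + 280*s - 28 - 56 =-5*d^3 - 52*d^2 - 131*d + s^2*(-5*d - 35) + s*(26*d^2 + 243*d + 427) - 84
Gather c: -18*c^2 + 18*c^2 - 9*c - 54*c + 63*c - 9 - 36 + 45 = 0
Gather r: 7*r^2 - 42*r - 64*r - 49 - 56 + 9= 7*r^2 - 106*r - 96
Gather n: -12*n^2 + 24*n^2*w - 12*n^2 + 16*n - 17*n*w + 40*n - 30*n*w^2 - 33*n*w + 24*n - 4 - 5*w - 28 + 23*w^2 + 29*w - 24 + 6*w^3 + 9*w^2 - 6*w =n^2*(24*w - 24) + n*(-30*w^2 - 50*w + 80) + 6*w^3 + 32*w^2 + 18*w - 56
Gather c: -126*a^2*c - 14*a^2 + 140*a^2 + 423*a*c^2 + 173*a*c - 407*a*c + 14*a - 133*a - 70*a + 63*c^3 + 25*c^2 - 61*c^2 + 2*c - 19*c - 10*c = 126*a^2 - 189*a + 63*c^3 + c^2*(423*a - 36) + c*(-126*a^2 - 234*a - 27)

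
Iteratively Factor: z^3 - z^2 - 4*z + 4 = (z + 2)*(z^2 - 3*z + 2) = (z - 2)*(z + 2)*(z - 1)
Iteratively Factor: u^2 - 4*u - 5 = (u + 1)*(u - 5)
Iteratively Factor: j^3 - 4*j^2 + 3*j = (j - 3)*(j^2 - j) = j*(j - 3)*(j - 1)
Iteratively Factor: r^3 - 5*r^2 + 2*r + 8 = (r - 2)*(r^2 - 3*r - 4) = (r - 4)*(r - 2)*(r + 1)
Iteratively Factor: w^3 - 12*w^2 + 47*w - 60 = (w - 3)*(w^2 - 9*w + 20) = (w - 4)*(w - 3)*(w - 5)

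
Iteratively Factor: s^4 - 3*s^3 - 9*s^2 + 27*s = (s - 3)*(s^3 - 9*s) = s*(s - 3)*(s^2 - 9) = s*(s - 3)^2*(s + 3)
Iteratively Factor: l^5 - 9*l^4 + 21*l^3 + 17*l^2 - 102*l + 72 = (l - 3)*(l^4 - 6*l^3 + 3*l^2 + 26*l - 24) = (l - 3)*(l - 1)*(l^3 - 5*l^2 - 2*l + 24) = (l - 3)^2*(l - 1)*(l^2 - 2*l - 8) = (l - 3)^2*(l - 1)*(l + 2)*(l - 4)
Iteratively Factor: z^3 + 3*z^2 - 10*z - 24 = (z - 3)*(z^2 + 6*z + 8) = (z - 3)*(z + 2)*(z + 4)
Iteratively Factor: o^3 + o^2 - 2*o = (o)*(o^2 + o - 2) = o*(o + 2)*(o - 1)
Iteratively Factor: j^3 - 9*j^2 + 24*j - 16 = (j - 1)*(j^2 - 8*j + 16) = (j - 4)*(j - 1)*(j - 4)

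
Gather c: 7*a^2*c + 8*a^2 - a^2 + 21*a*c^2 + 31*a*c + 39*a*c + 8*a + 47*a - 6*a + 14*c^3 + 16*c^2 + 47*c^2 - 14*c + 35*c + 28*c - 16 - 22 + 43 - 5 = 7*a^2 + 49*a + 14*c^3 + c^2*(21*a + 63) + c*(7*a^2 + 70*a + 49)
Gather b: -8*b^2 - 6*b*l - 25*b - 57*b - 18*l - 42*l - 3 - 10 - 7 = -8*b^2 + b*(-6*l - 82) - 60*l - 20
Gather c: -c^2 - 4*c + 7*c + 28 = -c^2 + 3*c + 28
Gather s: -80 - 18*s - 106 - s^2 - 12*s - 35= -s^2 - 30*s - 221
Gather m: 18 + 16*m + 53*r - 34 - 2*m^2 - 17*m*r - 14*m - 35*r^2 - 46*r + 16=-2*m^2 + m*(2 - 17*r) - 35*r^2 + 7*r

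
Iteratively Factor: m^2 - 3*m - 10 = (m - 5)*(m + 2)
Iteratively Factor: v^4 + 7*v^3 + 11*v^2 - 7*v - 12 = (v + 3)*(v^3 + 4*v^2 - v - 4) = (v + 1)*(v + 3)*(v^2 + 3*v - 4) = (v - 1)*(v + 1)*(v + 3)*(v + 4)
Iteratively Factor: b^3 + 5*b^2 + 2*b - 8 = (b + 4)*(b^2 + b - 2) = (b + 2)*(b + 4)*(b - 1)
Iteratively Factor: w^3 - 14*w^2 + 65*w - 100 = (w - 5)*(w^2 - 9*w + 20) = (w - 5)*(w - 4)*(w - 5)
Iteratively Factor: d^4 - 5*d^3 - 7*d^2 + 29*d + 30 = (d - 3)*(d^3 - 2*d^2 - 13*d - 10) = (d - 5)*(d - 3)*(d^2 + 3*d + 2) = (d - 5)*(d - 3)*(d + 1)*(d + 2)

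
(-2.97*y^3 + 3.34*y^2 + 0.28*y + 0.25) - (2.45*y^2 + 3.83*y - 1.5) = -2.97*y^3 + 0.89*y^2 - 3.55*y + 1.75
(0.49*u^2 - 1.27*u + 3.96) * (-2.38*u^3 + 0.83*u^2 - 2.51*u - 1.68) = -1.1662*u^5 + 3.4293*u^4 - 11.7088*u^3 + 5.6513*u^2 - 7.806*u - 6.6528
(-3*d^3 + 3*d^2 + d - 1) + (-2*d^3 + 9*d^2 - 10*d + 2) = -5*d^3 + 12*d^2 - 9*d + 1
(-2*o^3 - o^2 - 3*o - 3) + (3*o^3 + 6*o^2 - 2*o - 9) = o^3 + 5*o^2 - 5*o - 12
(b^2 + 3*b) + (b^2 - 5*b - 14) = 2*b^2 - 2*b - 14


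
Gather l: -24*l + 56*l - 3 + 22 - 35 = 32*l - 16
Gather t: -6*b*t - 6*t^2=-6*b*t - 6*t^2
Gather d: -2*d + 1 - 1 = -2*d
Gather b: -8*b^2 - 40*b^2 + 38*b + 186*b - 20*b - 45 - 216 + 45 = -48*b^2 + 204*b - 216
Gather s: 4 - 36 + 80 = 48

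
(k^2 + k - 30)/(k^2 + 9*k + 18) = (k - 5)/(k + 3)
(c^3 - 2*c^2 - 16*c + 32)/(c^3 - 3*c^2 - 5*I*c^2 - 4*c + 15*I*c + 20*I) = (c^2 + 2*c - 8)/(c^2 + c*(1 - 5*I) - 5*I)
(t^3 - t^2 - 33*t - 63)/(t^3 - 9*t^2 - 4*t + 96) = (t^2 - 4*t - 21)/(t^2 - 12*t + 32)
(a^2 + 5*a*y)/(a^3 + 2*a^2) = (a + 5*y)/(a*(a + 2))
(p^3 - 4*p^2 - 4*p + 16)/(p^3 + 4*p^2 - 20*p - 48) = (p - 2)/(p + 6)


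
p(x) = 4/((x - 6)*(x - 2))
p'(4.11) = -0.06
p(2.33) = -3.30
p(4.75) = -1.16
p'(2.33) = 9.11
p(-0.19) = 0.30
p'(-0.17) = 0.19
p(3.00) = -1.33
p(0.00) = 0.33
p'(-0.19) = 0.18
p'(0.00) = 0.22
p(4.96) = -1.30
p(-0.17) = 0.30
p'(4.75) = -0.51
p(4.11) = -1.00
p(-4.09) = 0.07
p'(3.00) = 0.89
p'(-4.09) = 0.02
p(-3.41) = 0.08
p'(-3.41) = 0.02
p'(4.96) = -0.81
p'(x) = -4/((x - 6)*(x - 2)^2) - 4/((x - 6)^2*(x - 2)) = 8*(4 - x)/(x^4 - 16*x^3 + 88*x^2 - 192*x + 144)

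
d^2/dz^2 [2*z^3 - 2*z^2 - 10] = 12*z - 4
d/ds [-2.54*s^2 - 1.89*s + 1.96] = -5.08*s - 1.89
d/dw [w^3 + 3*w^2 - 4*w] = 3*w^2 + 6*w - 4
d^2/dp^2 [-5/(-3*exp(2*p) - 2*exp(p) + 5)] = 10*(4*(3*exp(p) + 1)^2*exp(p) - (6*exp(p) + 1)*(3*exp(2*p) + 2*exp(p) - 5))*exp(p)/(3*exp(2*p) + 2*exp(p) - 5)^3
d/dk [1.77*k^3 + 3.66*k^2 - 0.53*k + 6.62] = 5.31*k^2 + 7.32*k - 0.53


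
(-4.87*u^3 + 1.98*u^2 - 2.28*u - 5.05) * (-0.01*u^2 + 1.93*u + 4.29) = 0.0487*u^5 - 9.4189*u^4 - 17.0481*u^3 + 4.1443*u^2 - 19.5277*u - 21.6645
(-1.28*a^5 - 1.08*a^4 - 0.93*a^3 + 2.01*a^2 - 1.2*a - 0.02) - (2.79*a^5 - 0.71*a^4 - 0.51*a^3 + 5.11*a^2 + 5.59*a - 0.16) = -4.07*a^5 - 0.37*a^4 - 0.42*a^3 - 3.1*a^2 - 6.79*a + 0.14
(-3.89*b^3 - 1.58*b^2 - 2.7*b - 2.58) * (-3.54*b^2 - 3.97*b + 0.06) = 13.7706*b^5 + 21.0365*b^4 + 15.5972*b^3 + 19.7574*b^2 + 10.0806*b - 0.1548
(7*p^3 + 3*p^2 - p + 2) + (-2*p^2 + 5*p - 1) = 7*p^3 + p^2 + 4*p + 1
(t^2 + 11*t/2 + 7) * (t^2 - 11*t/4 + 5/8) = t^4 + 11*t^3/4 - 15*t^2/2 - 253*t/16 + 35/8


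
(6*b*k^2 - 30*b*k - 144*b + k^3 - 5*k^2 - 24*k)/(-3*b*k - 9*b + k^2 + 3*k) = (-6*b*k + 48*b - k^2 + 8*k)/(3*b - k)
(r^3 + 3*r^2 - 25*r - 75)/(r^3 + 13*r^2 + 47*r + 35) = (r^2 - 2*r - 15)/(r^2 + 8*r + 7)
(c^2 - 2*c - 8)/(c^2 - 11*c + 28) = (c + 2)/(c - 7)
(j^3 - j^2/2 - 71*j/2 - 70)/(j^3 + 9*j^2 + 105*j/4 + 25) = 2*(j - 7)/(2*j + 5)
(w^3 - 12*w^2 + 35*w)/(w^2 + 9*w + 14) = w*(w^2 - 12*w + 35)/(w^2 + 9*w + 14)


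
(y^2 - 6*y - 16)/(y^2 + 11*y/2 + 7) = 2*(y - 8)/(2*y + 7)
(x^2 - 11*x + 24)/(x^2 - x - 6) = (x - 8)/(x + 2)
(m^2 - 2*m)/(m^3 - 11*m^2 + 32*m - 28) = m/(m^2 - 9*m + 14)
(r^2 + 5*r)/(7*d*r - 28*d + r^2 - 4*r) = r*(r + 5)/(7*d*r - 28*d + r^2 - 4*r)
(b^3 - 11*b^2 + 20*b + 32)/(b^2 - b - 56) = (b^2 - 3*b - 4)/(b + 7)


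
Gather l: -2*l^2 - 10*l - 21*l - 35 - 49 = -2*l^2 - 31*l - 84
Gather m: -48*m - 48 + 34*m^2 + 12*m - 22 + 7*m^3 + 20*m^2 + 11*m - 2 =7*m^3 + 54*m^2 - 25*m - 72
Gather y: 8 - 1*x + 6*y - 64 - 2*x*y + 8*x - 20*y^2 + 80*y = 7*x - 20*y^2 + y*(86 - 2*x) - 56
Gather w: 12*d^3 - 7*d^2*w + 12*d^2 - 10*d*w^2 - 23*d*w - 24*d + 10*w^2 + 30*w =12*d^3 + 12*d^2 - 24*d + w^2*(10 - 10*d) + w*(-7*d^2 - 23*d + 30)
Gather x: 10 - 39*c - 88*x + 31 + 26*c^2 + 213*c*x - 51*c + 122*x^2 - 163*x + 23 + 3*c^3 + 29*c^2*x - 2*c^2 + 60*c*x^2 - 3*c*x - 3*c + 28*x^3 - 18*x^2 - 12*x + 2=3*c^3 + 24*c^2 - 93*c + 28*x^3 + x^2*(60*c + 104) + x*(29*c^2 + 210*c - 263) + 66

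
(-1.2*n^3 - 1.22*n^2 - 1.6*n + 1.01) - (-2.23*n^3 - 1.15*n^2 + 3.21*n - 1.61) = 1.03*n^3 - 0.0700000000000001*n^2 - 4.81*n + 2.62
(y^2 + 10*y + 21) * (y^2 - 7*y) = y^4 + 3*y^3 - 49*y^2 - 147*y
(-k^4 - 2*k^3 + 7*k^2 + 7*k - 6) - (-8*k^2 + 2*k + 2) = -k^4 - 2*k^3 + 15*k^2 + 5*k - 8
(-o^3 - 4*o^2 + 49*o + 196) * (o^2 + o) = -o^5 - 5*o^4 + 45*o^3 + 245*o^2 + 196*o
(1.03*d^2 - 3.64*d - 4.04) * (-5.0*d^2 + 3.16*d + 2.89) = -5.15*d^4 + 21.4548*d^3 + 11.6743*d^2 - 23.286*d - 11.6756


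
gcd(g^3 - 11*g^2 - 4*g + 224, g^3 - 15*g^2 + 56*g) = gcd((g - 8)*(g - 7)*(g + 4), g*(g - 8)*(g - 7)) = g^2 - 15*g + 56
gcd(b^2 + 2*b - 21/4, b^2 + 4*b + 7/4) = b + 7/2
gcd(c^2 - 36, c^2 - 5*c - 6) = c - 6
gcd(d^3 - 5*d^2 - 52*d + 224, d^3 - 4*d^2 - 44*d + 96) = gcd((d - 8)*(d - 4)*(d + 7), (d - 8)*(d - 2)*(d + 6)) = d - 8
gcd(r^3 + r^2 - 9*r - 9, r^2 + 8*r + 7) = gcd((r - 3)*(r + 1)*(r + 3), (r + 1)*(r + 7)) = r + 1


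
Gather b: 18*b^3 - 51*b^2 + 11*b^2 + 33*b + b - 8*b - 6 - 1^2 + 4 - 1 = 18*b^3 - 40*b^2 + 26*b - 4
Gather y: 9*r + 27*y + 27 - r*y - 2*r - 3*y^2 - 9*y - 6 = 7*r - 3*y^2 + y*(18 - r) + 21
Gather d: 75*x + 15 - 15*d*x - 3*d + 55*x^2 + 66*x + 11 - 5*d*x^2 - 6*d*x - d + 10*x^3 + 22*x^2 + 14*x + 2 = d*(-5*x^2 - 21*x - 4) + 10*x^3 + 77*x^2 + 155*x + 28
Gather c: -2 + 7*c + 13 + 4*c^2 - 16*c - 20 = 4*c^2 - 9*c - 9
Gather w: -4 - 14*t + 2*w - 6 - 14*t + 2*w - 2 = -28*t + 4*w - 12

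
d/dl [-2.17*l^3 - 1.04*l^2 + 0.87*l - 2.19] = -6.51*l^2 - 2.08*l + 0.87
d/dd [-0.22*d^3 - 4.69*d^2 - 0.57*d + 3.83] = -0.66*d^2 - 9.38*d - 0.57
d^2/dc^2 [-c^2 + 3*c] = -2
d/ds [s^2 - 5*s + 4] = 2*s - 5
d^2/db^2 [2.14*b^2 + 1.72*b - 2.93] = 4.28000000000000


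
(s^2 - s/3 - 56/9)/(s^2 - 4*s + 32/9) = (3*s + 7)/(3*s - 4)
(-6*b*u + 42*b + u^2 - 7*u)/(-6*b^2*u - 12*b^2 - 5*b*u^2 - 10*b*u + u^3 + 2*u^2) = (u - 7)/(b*u + 2*b + u^2 + 2*u)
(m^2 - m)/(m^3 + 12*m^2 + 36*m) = (m - 1)/(m^2 + 12*m + 36)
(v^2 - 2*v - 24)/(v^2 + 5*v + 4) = (v - 6)/(v + 1)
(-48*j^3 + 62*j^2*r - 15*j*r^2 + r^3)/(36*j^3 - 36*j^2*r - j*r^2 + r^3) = (-8*j + r)/(6*j + r)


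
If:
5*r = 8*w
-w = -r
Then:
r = 0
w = 0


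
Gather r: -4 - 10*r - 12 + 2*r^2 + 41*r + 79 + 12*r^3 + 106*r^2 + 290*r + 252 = 12*r^3 + 108*r^2 + 321*r + 315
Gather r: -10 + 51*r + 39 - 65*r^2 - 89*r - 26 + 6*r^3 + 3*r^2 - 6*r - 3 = 6*r^3 - 62*r^2 - 44*r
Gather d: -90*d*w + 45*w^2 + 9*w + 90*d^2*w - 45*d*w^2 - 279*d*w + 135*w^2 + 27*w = 90*d^2*w + d*(-45*w^2 - 369*w) + 180*w^2 + 36*w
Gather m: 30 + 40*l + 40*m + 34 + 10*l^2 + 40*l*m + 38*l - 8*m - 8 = 10*l^2 + 78*l + m*(40*l + 32) + 56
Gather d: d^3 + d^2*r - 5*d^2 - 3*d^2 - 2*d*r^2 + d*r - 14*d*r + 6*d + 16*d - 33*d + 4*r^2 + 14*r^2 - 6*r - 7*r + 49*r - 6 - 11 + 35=d^3 + d^2*(r - 8) + d*(-2*r^2 - 13*r - 11) + 18*r^2 + 36*r + 18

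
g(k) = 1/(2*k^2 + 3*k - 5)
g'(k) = (-4*k - 3)/(2*k^2 + 3*k - 5)^2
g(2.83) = 0.05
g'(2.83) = -0.04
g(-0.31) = -0.17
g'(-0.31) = -0.05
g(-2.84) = 0.38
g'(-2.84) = 1.23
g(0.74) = -0.59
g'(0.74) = -2.10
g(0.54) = -0.36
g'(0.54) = -0.66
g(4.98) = 0.02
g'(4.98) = -0.01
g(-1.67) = -0.23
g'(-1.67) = 0.19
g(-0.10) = -0.19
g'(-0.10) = -0.09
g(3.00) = 0.05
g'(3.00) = -0.03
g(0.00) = -0.20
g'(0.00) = -0.12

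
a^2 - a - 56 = (a - 8)*(a + 7)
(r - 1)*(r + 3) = r^2 + 2*r - 3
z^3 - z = z*(z - 1)*(z + 1)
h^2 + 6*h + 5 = (h + 1)*(h + 5)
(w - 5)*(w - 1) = w^2 - 6*w + 5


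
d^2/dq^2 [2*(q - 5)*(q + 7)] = 4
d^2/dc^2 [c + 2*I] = 0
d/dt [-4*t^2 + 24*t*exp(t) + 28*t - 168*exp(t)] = 24*t*exp(t) - 8*t - 144*exp(t) + 28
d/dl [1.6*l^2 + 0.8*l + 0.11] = 3.2*l + 0.8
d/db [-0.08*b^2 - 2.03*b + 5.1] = -0.16*b - 2.03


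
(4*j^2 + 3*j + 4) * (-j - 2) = -4*j^3 - 11*j^2 - 10*j - 8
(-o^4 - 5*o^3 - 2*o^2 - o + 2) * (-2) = 2*o^4 + 10*o^3 + 4*o^2 + 2*o - 4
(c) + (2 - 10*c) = 2 - 9*c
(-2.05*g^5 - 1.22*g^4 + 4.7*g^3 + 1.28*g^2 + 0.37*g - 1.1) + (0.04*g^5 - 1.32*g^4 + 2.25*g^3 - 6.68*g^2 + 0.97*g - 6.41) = -2.01*g^5 - 2.54*g^4 + 6.95*g^3 - 5.4*g^2 + 1.34*g - 7.51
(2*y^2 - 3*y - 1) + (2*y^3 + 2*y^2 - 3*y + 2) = 2*y^3 + 4*y^2 - 6*y + 1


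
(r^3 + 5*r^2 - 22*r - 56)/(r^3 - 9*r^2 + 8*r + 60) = (r^2 + 3*r - 28)/(r^2 - 11*r + 30)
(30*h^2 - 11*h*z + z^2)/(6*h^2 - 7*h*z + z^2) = (-5*h + z)/(-h + z)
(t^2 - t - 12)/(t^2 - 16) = (t + 3)/(t + 4)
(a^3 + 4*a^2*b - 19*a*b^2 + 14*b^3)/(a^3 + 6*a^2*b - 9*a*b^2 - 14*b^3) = (a - b)/(a + b)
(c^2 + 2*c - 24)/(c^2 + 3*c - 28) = (c + 6)/(c + 7)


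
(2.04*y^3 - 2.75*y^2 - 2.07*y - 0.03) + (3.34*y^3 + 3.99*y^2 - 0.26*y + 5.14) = 5.38*y^3 + 1.24*y^2 - 2.33*y + 5.11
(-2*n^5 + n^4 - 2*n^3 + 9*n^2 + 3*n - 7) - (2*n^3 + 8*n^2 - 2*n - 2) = -2*n^5 + n^4 - 4*n^3 + n^2 + 5*n - 5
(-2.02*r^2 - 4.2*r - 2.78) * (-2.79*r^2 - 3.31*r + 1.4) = 5.6358*r^4 + 18.4042*r^3 + 18.8302*r^2 + 3.3218*r - 3.892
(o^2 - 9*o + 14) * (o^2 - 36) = o^4 - 9*o^3 - 22*o^2 + 324*o - 504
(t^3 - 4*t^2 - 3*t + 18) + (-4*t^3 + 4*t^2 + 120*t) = -3*t^3 + 117*t + 18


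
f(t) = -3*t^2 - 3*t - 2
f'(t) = -6*t - 3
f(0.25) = -2.94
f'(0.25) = -4.50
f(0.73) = -5.79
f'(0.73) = -7.38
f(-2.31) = -11.08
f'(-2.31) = 10.86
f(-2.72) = -16.04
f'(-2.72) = 13.32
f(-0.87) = -1.66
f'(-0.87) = 2.22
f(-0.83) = -1.58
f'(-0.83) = 1.98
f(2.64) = -30.83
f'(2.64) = -18.84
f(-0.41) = -1.27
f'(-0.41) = -0.54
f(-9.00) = -218.00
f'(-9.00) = 51.00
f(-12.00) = -398.00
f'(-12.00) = 69.00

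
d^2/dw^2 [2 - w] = 0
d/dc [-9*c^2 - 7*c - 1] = -18*c - 7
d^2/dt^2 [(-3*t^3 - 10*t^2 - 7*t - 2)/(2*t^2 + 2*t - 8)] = 6*(-2*t^3 - 15*t^2 - 39*t - 33)/(t^6 + 3*t^5 - 9*t^4 - 23*t^3 + 36*t^2 + 48*t - 64)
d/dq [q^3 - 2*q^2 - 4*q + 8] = 3*q^2 - 4*q - 4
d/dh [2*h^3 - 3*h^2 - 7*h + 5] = 6*h^2 - 6*h - 7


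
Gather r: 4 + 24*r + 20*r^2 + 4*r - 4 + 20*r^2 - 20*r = 40*r^2 + 8*r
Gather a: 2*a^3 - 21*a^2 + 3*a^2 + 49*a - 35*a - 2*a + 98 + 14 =2*a^3 - 18*a^2 + 12*a + 112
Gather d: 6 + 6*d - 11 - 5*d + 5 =d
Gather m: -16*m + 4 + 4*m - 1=3 - 12*m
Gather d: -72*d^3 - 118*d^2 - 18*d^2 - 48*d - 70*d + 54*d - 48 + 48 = -72*d^3 - 136*d^2 - 64*d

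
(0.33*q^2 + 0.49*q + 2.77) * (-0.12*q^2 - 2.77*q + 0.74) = -0.0396*q^4 - 0.9729*q^3 - 1.4455*q^2 - 7.3103*q + 2.0498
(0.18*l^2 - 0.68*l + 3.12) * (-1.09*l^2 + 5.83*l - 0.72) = -0.1962*l^4 + 1.7906*l^3 - 7.4948*l^2 + 18.6792*l - 2.2464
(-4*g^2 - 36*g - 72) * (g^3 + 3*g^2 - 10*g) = -4*g^5 - 48*g^4 - 140*g^3 + 144*g^2 + 720*g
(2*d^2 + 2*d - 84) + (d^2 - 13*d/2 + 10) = 3*d^2 - 9*d/2 - 74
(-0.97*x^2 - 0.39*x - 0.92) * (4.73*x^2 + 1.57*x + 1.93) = -4.5881*x^4 - 3.3676*x^3 - 6.836*x^2 - 2.1971*x - 1.7756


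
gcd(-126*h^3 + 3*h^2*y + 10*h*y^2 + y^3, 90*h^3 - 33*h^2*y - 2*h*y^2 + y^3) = -18*h^2 + 3*h*y + y^2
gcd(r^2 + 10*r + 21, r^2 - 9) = r + 3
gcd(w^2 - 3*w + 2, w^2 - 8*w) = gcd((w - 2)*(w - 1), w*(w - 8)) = 1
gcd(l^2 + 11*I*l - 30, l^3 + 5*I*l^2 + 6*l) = l + 6*I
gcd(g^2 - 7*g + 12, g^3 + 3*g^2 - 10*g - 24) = g - 3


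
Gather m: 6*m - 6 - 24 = 6*m - 30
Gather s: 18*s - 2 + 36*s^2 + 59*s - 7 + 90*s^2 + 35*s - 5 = 126*s^2 + 112*s - 14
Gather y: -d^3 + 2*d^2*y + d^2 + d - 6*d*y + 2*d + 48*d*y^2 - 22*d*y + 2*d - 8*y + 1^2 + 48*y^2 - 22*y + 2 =-d^3 + d^2 + 5*d + y^2*(48*d + 48) + y*(2*d^2 - 28*d - 30) + 3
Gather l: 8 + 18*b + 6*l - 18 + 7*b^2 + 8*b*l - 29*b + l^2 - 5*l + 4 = 7*b^2 - 11*b + l^2 + l*(8*b + 1) - 6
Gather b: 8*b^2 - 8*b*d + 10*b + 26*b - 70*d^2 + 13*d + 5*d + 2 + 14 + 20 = 8*b^2 + b*(36 - 8*d) - 70*d^2 + 18*d + 36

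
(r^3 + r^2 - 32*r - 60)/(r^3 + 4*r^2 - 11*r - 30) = (r - 6)/(r - 3)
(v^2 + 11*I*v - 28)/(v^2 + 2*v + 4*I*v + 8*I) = (v + 7*I)/(v + 2)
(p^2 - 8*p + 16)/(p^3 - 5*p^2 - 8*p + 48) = 1/(p + 3)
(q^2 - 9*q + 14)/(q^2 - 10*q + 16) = (q - 7)/(q - 8)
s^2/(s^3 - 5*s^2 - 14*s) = s/(s^2 - 5*s - 14)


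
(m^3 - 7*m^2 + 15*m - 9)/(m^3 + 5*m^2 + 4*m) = (m^3 - 7*m^2 + 15*m - 9)/(m*(m^2 + 5*m + 4))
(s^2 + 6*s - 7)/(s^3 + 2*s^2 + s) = (s^2 + 6*s - 7)/(s*(s^2 + 2*s + 1))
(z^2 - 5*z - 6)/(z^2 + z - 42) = (z + 1)/(z + 7)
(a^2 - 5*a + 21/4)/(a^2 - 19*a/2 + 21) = (a - 3/2)/(a - 6)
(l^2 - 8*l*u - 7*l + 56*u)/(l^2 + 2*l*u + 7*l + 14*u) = (l^2 - 8*l*u - 7*l + 56*u)/(l^2 + 2*l*u + 7*l + 14*u)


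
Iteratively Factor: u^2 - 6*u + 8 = (u - 4)*(u - 2)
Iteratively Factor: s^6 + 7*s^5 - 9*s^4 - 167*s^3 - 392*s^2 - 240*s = (s - 5)*(s^5 + 12*s^4 + 51*s^3 + 88*s^2 + 48*s) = (s - 5)*(s + 4)*(s^4 + 8*s^3 + 19*s^2 + 12*s) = (s - 5)*(s + 4)^2*(s^3 + 4*s^2 + 3*s) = (s - 5)*(s + 1)*(s + 4)^2*(s^2 + 3*s) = s*(s - 5)*(s + 1)*(s + 4)^2*(s + 3)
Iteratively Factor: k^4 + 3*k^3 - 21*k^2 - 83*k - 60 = (k + 3)*(k^3 - 21*k - 20) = (k + 3)*(k + 4)*(k^2 - 4*k - 5) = (k + 1)*(k + 3)*(k + 4)*(k - 5)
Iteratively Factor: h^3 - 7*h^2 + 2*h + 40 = (h + 2)*(h^2 - 9*h + 20) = (h - 5)*(h + 2)*(h - 4)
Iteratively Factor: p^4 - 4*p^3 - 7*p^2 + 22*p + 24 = (p - 4)*(p^3 - 7*p - 6) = (p - 4)*(p - 3)*(p^2 + 3*p + 2) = (p - 4)*(p - 3)*(p + 2)*(p + 1)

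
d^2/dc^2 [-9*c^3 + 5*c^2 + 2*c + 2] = 10 - 54*c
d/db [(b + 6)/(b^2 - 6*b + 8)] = (b^2 - 6*b - 2*(b - 3)*(b + 6) + 8)/(b^2 - 6*b + 8)^2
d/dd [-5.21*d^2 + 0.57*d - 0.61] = 0.57 - 10.42*d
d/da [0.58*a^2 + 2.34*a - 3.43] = 1.16*a + 2.34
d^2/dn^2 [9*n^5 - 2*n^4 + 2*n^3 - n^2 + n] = 180*n^3 - 24*n^2 + 12*n - 2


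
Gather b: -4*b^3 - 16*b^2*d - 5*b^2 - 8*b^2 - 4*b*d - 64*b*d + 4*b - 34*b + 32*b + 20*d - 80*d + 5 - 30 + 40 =-4*b^3 + b^2*(-16*d - 13) + b*(2 - 68*d) - 60*d + 15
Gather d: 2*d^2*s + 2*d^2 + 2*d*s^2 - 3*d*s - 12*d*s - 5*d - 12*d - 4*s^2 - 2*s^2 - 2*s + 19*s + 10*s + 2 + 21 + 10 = d^2*(2*s + 2) + d*(2*s^2 - 15*s - 17) - 6*s^2 + 27*s + 33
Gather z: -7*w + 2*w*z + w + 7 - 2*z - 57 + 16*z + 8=-6*w + z*(2*w + 14) - 42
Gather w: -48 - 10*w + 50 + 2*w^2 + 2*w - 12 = 2*w^2 - 8*w - 10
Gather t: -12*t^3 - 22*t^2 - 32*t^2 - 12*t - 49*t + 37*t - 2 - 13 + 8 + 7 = -12*t^3 - 54*t^2 - 24*t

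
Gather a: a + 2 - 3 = a - 1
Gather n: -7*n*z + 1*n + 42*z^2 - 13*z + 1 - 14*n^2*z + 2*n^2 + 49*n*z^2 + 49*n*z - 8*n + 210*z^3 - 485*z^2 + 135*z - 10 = n^2*(2 - 14*z) + n*(49*z^2 + 42*z - 7) + 210*z^3 - 443*z^2 + 122*z - 9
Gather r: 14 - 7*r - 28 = -7*r - 14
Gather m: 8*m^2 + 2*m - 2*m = 8*m^2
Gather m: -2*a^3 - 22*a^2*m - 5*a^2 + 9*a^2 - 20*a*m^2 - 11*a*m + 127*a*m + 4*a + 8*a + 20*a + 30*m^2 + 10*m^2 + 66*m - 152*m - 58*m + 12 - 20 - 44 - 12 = -2*a^3 + 4*a^2 + 32*a + m^2*(40 - 20*a) + m*(-22*a^2 + 116*a - 144) - 64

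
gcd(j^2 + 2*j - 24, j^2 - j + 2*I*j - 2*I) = 1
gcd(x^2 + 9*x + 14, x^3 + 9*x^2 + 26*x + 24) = x + 2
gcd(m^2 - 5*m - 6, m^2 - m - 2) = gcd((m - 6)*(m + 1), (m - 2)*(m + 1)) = m + 1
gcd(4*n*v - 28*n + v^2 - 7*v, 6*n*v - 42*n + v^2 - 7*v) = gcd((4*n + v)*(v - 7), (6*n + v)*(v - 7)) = v - 7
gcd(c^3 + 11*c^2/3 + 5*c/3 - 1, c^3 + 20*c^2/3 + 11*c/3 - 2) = c^2 + 2*c/3 - 1/3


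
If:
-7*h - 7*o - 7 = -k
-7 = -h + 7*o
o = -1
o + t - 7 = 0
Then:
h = 0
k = 0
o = -1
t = 8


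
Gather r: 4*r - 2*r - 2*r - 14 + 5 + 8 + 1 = 0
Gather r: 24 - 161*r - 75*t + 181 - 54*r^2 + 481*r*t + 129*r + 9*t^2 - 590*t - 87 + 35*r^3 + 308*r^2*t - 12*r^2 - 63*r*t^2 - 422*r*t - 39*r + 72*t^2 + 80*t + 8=35*r^3 + r^2*(308*t - 66) + r*(-63*t^2 + 59*t - 71) + 81*t^2 - 585*t + 126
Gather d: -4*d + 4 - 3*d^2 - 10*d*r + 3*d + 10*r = -3*d^2 + d*(-10*r - 1) + 10*r + 4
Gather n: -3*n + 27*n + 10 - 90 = 24*n - 80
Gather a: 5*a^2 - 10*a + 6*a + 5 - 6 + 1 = 5*a^2 - 4*a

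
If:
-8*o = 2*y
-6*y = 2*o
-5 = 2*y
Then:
No Solution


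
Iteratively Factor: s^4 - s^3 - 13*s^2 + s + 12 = (s - 1)*(s^3 - 13*s - 12) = (s - 1)*(s + 1)*(s^2 - s - 12) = (s - 4)*(s - 1)*(s + 1)*(s + 3)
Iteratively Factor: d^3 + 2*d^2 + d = (d)*(d^2 + 2*d + 1) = d*(d + 1)*(d + 1)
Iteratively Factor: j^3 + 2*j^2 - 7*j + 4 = (j - 1)*(j^2 + 3*j - 4) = (j - 1)^2*(j + 4)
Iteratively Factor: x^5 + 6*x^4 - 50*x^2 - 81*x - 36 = (x - 3)*(x^4 + 9*x^3 + 27*x^2 + 31*x + 12) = (x - 3)*(x + 3)*(x^3 + 6*x^2 + 9*x + 4) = (x - 3)*(x + 1)*(x + 3)*(x^2 + 5*x + 4) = (x - 3)*(x + 1)*(x + 3)*(x + 4)*(x + 1)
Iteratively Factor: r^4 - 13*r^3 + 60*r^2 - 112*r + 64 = (r - 4)*(r^3 - 9*r^2 + 24*r - 16) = (r - 4)*(r - 1)*(r^2 - 8*r + 16) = (r - 4)^2*(r - 1)*(r - 4)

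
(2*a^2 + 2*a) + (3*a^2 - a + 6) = 5*a^2 + a + 6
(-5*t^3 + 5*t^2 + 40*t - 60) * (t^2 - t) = -5*t^5 + 10*t^4 + 35*t^3 - 100*t^2 + 60*t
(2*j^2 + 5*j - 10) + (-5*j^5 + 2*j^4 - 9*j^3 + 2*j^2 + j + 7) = -5*j^5 + 2*j^4 - 9*j^3 + 4*j^2 + 6*j - 3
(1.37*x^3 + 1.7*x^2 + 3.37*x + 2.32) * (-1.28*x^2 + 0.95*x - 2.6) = -1.7536*x^5 - 0.8745*x^4 - 6.2606*x^3 - 4.1881*x^2 - 6.558*x - 6.032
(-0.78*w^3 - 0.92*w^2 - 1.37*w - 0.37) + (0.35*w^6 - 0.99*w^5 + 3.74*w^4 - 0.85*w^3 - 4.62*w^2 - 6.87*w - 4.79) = 0.35*w^6 - 0.99*w^5 + 3.74*w^4 - 1.63*w^3 - 5.54*w^2 - 8.24*w - 5.16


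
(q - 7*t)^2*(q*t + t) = q^3*t - 14*q^2*t^2 + q^2*t + 49*q*t^3 - 14*q*t^2 + 49*t^3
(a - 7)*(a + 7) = a^2 - 49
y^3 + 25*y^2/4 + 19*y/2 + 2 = (y + 1/4)*(y + 2)*(y + 4)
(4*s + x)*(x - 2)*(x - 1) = 4*s*x^2 - 12*s*x + 8*s + x^3 - 3*x^2 + 2*x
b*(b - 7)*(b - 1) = b^3 - 8*b^2 + 7*b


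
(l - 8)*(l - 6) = l^2 - 14*l + 48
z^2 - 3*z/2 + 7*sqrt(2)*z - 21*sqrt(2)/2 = (z - 3/2)*(z + 7*sqrt(2))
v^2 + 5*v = v*(v + 5)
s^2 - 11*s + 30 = (s - 6)*(s - 5)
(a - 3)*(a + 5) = a^2 + 2*a - 15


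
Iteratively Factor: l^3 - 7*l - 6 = (l + 1)*(l^2 - l - 6) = (l + 1)*(l + 2)*(l - 3)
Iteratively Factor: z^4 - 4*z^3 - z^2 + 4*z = (z - 4)*(z^3 - z) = (z - 4)*(z - 1)*(z^2 + z) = z*(z - 4)*(z - 1)*(z + 1)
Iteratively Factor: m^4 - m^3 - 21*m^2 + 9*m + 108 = (m + 3)*(m^3 - 4*m^2 - 9*m + 36) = (m - 3)*(m + 3)*(m^2 - m - 12) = (m - 3)*(m + 3)^2*(m - 4)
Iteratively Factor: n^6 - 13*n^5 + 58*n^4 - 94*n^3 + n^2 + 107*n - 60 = (n + 1)*(n^5 - 14*n^4 + 72*n^3 - 166*n^2 + 167*n - 60) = (n - 1)*(n + 1)*(n^4 - 13*n^3 + 59*n^2 - 107*n + 60) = (n - 3)*(n - 1)*(n + 1)*(n^3 - 10*n^2 + 29*n - 20) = (n - 5)*(n - 3)*(n - 1)*(n + 1)*(n^2 - 5*n + 4) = (n - 5)*(n - 3)*(n - 1)^2*(n + 1)*(n - 4)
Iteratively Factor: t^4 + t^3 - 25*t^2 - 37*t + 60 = (t + 3)*(t^3 - 2*t^2 - 19*t + 20) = (t - 1)*(t + 3)*(t^2 - t - 20) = (t - 1)*(t + 3)*(t + 4)*(t - 5)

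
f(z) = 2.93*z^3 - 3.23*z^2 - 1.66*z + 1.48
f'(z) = 8.79*z^2 - 6.46*z - 1.66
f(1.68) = 3.47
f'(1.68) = 12.30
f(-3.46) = -152.81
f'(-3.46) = 125.92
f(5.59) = 403.07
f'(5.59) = 236.90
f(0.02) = 1.45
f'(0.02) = -1.79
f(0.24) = 0.94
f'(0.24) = -2.70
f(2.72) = 32.03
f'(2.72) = 45.80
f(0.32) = 0.71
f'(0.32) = -2.83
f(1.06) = -0.42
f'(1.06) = 1.37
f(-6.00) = -737.72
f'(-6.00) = 353.54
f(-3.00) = -101.72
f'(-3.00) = 96.83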